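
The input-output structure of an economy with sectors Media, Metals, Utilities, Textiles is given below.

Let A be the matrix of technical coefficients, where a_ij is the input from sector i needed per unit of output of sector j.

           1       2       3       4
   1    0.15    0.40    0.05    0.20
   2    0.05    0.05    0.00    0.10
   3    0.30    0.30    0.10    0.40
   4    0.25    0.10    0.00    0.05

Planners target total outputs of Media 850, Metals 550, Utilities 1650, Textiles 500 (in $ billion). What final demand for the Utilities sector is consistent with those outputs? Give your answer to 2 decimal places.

d_3 = 865.00

I − A =
  [   0.85    -0.40    -0.05    -0.20]
  [  -0.05     0.95     0.00    -0.10]
  [  -0.30    -0.30     0.90    -0.40]
  [  -0.25    -0.10     0.00     0.95]
d = (I − A) x:
  d_1 = (+0.85)·850 + (-0.40)·550 + (-0.05)·1650 + (-0.20)·500 = 320.00
  d_2 = (-0.05)·850 + (+0.95)·550 + (+0.00)·1650 + (-0.10)·500 = 430.00
  d_3 = (-0.30)·850 + (-0.30)·550 + (+0.90)·1650 + (-0.40)·500 = 865.00
  d_4 = (-0.25)·850 + (-0.10)·550 + (+0.00)·1650 + (+0.95)·500 = 207.50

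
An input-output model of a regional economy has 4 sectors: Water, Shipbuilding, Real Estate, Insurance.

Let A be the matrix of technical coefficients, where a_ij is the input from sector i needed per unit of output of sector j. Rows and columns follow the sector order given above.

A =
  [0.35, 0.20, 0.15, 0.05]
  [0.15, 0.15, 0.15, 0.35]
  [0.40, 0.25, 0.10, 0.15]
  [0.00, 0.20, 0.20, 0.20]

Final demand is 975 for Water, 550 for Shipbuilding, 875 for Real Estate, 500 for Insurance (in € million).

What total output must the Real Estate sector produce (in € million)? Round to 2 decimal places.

I − A =
  [   0.65    -0.20    -0.15    -0.05]
  [  -0.15     0.85    -0.15    -0.35]
  [  -0.40    -0.25     0.90    -0.15]
  [   0.00    -0.20    -0.20     0.80]
Compute the cofactors C_ij = (−1)^(i+j)·(3×3 minor ij) of I−A; the adjugate is their transpose:
adj(I−A) = Cᵀ =
  [ 0.471500   0.184000   0.139500   0.136125]
  [ 0.179500   0.396500   0.143000   0.211500]
  [ 0.278500   0.217500   0.371000   0.182125]
  [ 0.114500   0.153500   0.128500   0.377250]
det(I−A) = Σ_j (I−A)_1j·C_1j = (0.65)(0.471500) + (-0.20)(0.179500) + (-0.15)(0.278500) + (-0.05)(0.114500) = 0.223075
(I − A)⁻¹ = adj(I−A) / det(I−A) ≈
  [   2.1136     0.8248     0.6254     0.6102]
  [   0.8047     1.7774     0.6410     0.9481]
  [   1.2485     0.9750     1.6631     0.8164]
  [   0.5133     0.6881     0.5760     1.6911]
x = (I − A)⁻¹ d = adj(I−A)·d / det(I−A), with det(I−A) = 0.223075:
  x_1 = (0.471500·975 + 0.184000·550 + 0.139500·875 + 0.136125·500) / 0.223075 = 751.0375 / 0.223075 ≈ 3366.75
  x_2 = (0.179500·975 + 0.396500·550 + 0.143000·875 + 0.211500·500) / 0.223075 = 623.9625 / 0.223075 ≈ 2797.10
  x_3 = (0.278500·975 + 0.217500·550 + 0.371000·875 + 0.182125·500) / 0.223075 = 806.85 / 0.223075 ≈ 3616.94
  x_4 = (0.114500·975 + 0.153500·550 + 0.128500·875 + 0.377250·500) / 0.223075 = 497.125 / 0.223075 ≈ 2228.51

x_3 = 3616.94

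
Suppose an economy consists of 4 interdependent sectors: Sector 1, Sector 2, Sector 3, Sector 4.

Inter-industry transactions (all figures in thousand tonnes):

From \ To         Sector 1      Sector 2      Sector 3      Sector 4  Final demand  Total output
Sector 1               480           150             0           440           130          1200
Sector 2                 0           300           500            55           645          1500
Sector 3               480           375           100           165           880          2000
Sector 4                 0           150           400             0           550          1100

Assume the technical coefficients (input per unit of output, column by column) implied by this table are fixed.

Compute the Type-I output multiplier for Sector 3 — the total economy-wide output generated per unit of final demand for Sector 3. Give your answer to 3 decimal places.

Technical coefficients a_ij = z_ij / X_j:
  a_11 = 480/1200 = 0.40, a_21 = 0/1200 = 0.00, a_31 = 480/1200 = 0.40, a_41 = 0/1200 = 0.00
  a_12 = 150/1500 = 0.10, a_22 = 300/1500 = 0.20, a_32 = 375/1500 = 0.25, a_42 = 150/1500 = 0.10
  a_13 = 0/2000 = 0.00, a_23 = 500/2000 = 0.25, a_33 = 100/2000 = 0.05, a_43 = 400/2000 = 0.20
  a_14 = 440/1100 = 0.40, a_24 = 55/1100 = 0.05, a_34 = 165/1100 = 0.15, a_44 = 0/1100 = 0.00
I − A =
  [   0.60    -0.10     0.00    -0.40]
  [   0.00     0.80    -0.25    -0.05]
  [  -0.40    -0.25     0.95    -0.15]
  [   0.00    -0.10    -0.20     1.00]
Compute the cofactors C_ij = (−1)^(i+j)·(3×3 minor ij) of I−A; the adjugate is their transpose:
adj(I−A) = Cᵀ =
  [ 0.6625   0.1500   0.1000   0.2875]
  [ 0.1040   0.5200   0.1560   0.0910]
  [ 0.3180   0.2150   0.4770   0.2095]
  [ 0.0740   0.0950   0.1110   0.4085]
det(I−A) = Σ_j (I−A)_1j·C_1j = (0.60)(0.6625) + (-0.10)(0.1040) + (0.00)(0.3180) + (-0.40)(0.0740) = 0.3575
(I − A)⁻¹ = adj(I−A) / det(I−A) ≈
  [   1.8531     0.4196     0.2797     0.8042]
  [   0.2909     1.4545     0.4364     0.2545]
  [   0.8895     0.6014     1.3343     0.5860]
  [   0.2070     0.2657     0.3105     1.1427]
The output multiplier for sector j is the column-j sum of the Leontief inverse (I − A)⁻¹ = adj(I−A) / det(I−A).
Column 3 of adj(I−A): (0.1000, 0.1560, 0.4770, 0.1110); det(I−A) = 0.3575.
m_3 = (0.1000 + 0.1560 + 0.4770 + 0.1110) / 0.3575 = 0.844 / 0.3575 ≈ 2.361.

m_3 = 2.361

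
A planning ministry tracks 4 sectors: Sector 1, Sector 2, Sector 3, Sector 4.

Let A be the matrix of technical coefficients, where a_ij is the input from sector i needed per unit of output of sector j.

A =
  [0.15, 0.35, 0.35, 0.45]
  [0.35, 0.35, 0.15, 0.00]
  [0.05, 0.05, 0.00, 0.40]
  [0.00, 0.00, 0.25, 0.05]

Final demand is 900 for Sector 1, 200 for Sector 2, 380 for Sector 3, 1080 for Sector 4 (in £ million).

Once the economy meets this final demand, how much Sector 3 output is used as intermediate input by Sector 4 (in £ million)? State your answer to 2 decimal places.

z_34 = 586.65

I − A =
  [   0.85    -0.35    -0.35    -0.45]
  [  -0.35     0.65    -0.15     0.00]
  [  -0.05    -0.05     1.00    -0.40]
  [   0.00     0.00    -0.25     0.95]
Compute the cofactors C_ij = (−1)^(i+j)·(3×3 minor ij) of I−A; the adjugate is their transpose:
adj(I−A) = Cᵀ =
  [ 0.545375   0.319750   0.339125   0.401125]
  [ 0.304625   0.700250   0.276875   0.260875]
  [ 0.047500   0.057000   0.408500   0.194500]
  [ 0.012500   0.015000   0.107500   0.403500]
det(I−A) = Σ_j (I−A)_1j·C_1j = (0.85)(0.545375) + (-0.35)(0.304625) + (-0.35)(0.047500) + (-0.45)(0.012500) = 0.3347
(I − A)⁻¹ = adj(I−A) / det(I−A) ≈
  [   1.6294     0.9553     1.0132     1.1985]
  [   0.9101     2.0922     0.8272     0.7794]
  [   0.1419     0.1703     1.2205     0.5811]
  [   0.0373     0.0448     0.3212     1.2056]
First solve x = (I − A)⁻¹ d = adj(I−A)·d / det(I−A); in particular x_4 = (0.012500·900 + 0.015000·200 + 0.107500·380 + 0.403500·1080) / 0.3347 = 490.88 / 0.3347 ≈ 1466.6268.
Intermediate flow from 3 to 4: z_34 = a_34 · x_4 = 0.40 × 490.88 / 0.3347 = 196.352 / 0.3347 ≈ 586.65.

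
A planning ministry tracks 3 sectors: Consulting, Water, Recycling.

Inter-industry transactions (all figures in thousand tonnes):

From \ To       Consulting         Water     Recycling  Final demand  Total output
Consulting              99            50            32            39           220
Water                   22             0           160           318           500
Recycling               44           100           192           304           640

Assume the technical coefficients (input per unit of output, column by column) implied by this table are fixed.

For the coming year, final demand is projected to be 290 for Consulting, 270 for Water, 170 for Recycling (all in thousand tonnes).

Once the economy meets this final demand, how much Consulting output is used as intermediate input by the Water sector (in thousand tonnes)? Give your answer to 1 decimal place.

z_12 = 47.9

Technical coefficients a_ij = z_ij / X_j:
  a_11 = 99/220 = 0.45, a_21 = 22/220 = 0.10, a_31 = 44/220 = 0.20
  a_12 = 50/500 = 0.10, a_22 = 0/500 = 0.00, a_32 = 100/500 = 0.20
  a_13 = 32/640 = 0.05, a_23 = 160/640 = 0.25, a_33 = 192/640 = 0.30
I − A =
  [   0.55    -0.10    -0.05]
  [  -0.10     1.00    -0.25]
  [  -0.20    -0.20     0.70]
Cofactors of I−A, C_ij = (−1)^(i+j)·(minor ij) (rows/columns in the sector order above):
  C_11 = (1.00)(0.70) − (-0.25)(-0.20) = 0.6500
  C_12 = −[(-0.10)(0.70) − (-0.25)(-0.20)] = 0.1200
  C_13 = (-0.10)(-0.20) − (1.00)(-0.20) = 0.2200
  C_21 = −[(-0.10)(0.70) − (-0.05)(-0.20)] = 0.0800
  C_22 = (0.55)(0.70) − (-0.05)(-0.20) = 0.3750
  C_23 = −[(0.55)(-0.20) − (-0.10)(-0.20)] = 0.1300
  C_31 = (-0.10)(-0.25) − (-0.05)(1.00) = 0.0750
  C_32 = −[(0.55)(-0.25) − (-0.05)(-0.10)] = 0.1425
  C_33 = (0.55)(1.00) − (-0.10)(-0.10) = 0.5400
det(I−A) = Σ_j (I−A)_1j·C_1j = (0.55)(0.6500) + (-0.10)(0.1200) + (-0.05)(0.2200) = 0.3345
adj(I−A) = Cᵀ =
  [ 0.6500   0.0800   0.0750]
  [ 0.1200   0.3750   0.1425]
  [ 0.2200   0.1300   0.5400]
(I − A)⁻¹ = adj(I−A) / det(I−A) ≈
  [   1.9432     0.2392     0.2242]
  [   0.3587     1.1211     0.4260]
  [   0.6577     0.3886     1.6143]
First solve x = (I − A)⁻¹ d = adj(I−A)·d / det(I−A); in particular x_2 = (0.1200·290 + 0.3750·270 + 0.1425·170) / 0.3345 = 160.275 / 0.3345 ≈ 479.148.
Intermediate flow from 1 to 2: z_12 = a_12 · x_2 = 0.10 × 160.275 / 0.3345 = 16.0275 / 0.3345 ≈ 47.9.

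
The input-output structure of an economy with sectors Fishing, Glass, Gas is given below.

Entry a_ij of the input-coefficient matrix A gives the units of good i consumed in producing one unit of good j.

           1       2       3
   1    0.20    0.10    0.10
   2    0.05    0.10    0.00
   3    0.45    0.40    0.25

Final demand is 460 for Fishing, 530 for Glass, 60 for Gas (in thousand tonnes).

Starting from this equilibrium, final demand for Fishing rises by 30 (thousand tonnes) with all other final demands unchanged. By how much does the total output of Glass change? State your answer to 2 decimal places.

Δx_2 = 2.28

I − A =
  [   0.80    -0.10    -0.10]
  [  -0.05     0.90     0.00]
  [  -0.45    -0.40     0.75]
Cofactors of I−A, C_ij = (−1)^(i+j)·(minor ij) (rows/columns in the sector order above):
  C_11 = (0.90)(0.75) − (0.00)(-0.40) = 0.6750
  C_12 = −[(-0.05)(0.75) − (0.00)(-0.45)] = 0.0375
  C_13 = (-0.05)(-0.40) − (0.90)(-0.45) = 0.4250
  C_21 = −[(-0.10)(0.75) − (-0.10)(-0.40)] = 0.1150
  C_22 = (0.80)(0.75) − (-0.10)(-0.45) = 0.5550
  C_23 = −[(0.80)(-0.40) − (-0.10)(-0.45)] = 0.3650
  C_31 = (-0.10)(0.00) − (-0.10)(0.90) = 0.0900
  C_32 = −[(0.80)(0.00) − (-0.10)(-0.05)] = 0.0050
  C_33 = (0.80)(0.90) − (-0.10)(-0.05) = 0.7150
det(I−A) = Σ_j (I−A)_1j·C_1j = (0.80)(0.6750) + (-0.10)(0.0375) + (-0.10)(0.4250) = 0.49375
adj(I−A) = Cᵀ =
  [ 0.6750   0.1150   0.0900]
  [ 0.0375   0.5550   0.0050]
  [ 0.4250   0.3650   0.7150]
(I − A)⁻¹ = adj(I−A) / det(I−A) ≈
  [   1.3671     0.2329     0.1823]
  [   0.0759     1.1241     0.0101]
  [   0.8608     0.7392     1.4481]
Δx = (I − A)⁻¹ Δd with Δd having +30 in the Fishing component and 0 elsewhere.
So Δx_2 = L_21 · (+30), where L_21 = adj(I−A)_21 / det(I−A) = 0.0375 / 0.49375.
Δx_2 = 0.0375 × (+30) / 0.49375 = 1.125 / 0.49375 ≈ 2.28.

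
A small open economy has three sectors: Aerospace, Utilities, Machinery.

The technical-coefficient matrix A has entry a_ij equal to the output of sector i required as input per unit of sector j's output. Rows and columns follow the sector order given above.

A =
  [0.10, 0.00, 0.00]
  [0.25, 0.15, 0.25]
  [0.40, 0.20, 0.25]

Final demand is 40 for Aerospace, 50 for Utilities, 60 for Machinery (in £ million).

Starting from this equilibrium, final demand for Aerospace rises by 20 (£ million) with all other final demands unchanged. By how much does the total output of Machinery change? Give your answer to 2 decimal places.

Δx_3 = 14.75

I − A =
  [   0.90     0.00     0.00]
  [  -0.25     0.85    -0.25]
  [  -0.40    -0.20     0.75]
Cofactors of I−A, C_ij = (−1)^(i+j)·(minor ij) (rows/columns in the sector order above):
  C_11 = (0.85)(0.75) − (-0.25)(-0.20) = 0.5875
  C_12 = −[(-0.25)(0.75) − (-0.25)(-0.40)] = 0.2875
  C_13 = (-0.25)(-0.20) − (0.85)(-0.40) = 0.3900
  C_21 = −[(0.00)(0.75) − (0.00)(-0.20)] = 0.0000
  C_22 = (0.90)(0.75) − (0.00)(-0.40) = 0.6750
  C_23 = −[(0.90)(-0.20) − (0.00)(-0.40)] = 0.1800
  C_31 = (0.00)(-0.25) − (0.00)(0.85) = 0.0000
  C_32 = −[(0.90)(-0.25) − (0.00)(-0.25)] = 0.2250
  C_33 = (0.90)(0.85) − (0.00)(-0.25) = 0.7650
det(I−A) = Σ_j (I−A)_1j·C_1j = (0.90)(0.5875) + (0.00)(0.2875) + (0.00)(0.3900) = 0.52875
adj(I−A) = Cᵀ =
  [ 0.5875   0.0000   0.0000]
  [ 0.2875   0.6750   0.2250]
  [ 0.3900   0.1800   0.7650]
(I − A)⁻¹ = adj(I−A) / det(I−A) ≈
  [   1.1111     0.0000     0.0000]
  [   0.5437     1.2766     0.4255]
  [   0.7376     0.3404     1.4468]
Δx = (I − A)⁻¹ Δd with Δd having +20 in the Aerospace component and 0 elsewhere.
So Δx_3 = L_31 · (+20), where L_31 = adj(I−A)_31 / det(I−A) = 0.3900 / 0.52875.
Δx_3 = 0.3900 × (+20) / 0.52875 = 7.80 / 0.52875 ≈ 14.75.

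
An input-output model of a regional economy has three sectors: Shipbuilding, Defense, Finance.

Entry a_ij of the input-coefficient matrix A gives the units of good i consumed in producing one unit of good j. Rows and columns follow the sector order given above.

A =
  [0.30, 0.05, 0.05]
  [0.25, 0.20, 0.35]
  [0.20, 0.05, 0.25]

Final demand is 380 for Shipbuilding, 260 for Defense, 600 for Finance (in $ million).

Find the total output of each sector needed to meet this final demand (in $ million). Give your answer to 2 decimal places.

x_S = 689.32, x_D = 1000.00, x_F = 1050.49

I − A =
  [   0.70    -0.05    -0.05]
  [  -0.25     0.80    -0.35]
  [  -0.20    -0.05     0.75]
Cofactors of I−A, C_ij = (−1)^(i+j)·(minor ij) (rows/columns in the sector order above):
  C_11 = (0.80)(0.75) − (-0.35)(-0.05) = 0.5825
  C_12 = −[(-0.25)(0.75) − (-0.35)(-0.20)] = 0.2575
  C_13 = (-0.25)(-0.05) − (0.80)(-0.20) = 0.1725
  C_21 = −[(-0.05)(0.75) − (-0.05)(-0.05)] = 0.0400
  C_22 = (0.70)(0.75) − (-0.05)(-0.20) = 0.5150
  C_23 = −[(0.70)(-0.05) − (-0.05)(-0.20)] = 0.0450
  C_31 = (-0.05)(-0.35) − (-0.05)(0.80) = 0.0575
  C_32 = −[(0.70)(-0.35) − (-0.05)(-0.25)] = 0.2575
  C_33 = (0.70)(0.80) − (-0.05)(-0.25) = 0.5475
det(I−A) = Σ_j (I−A)_1j·C_1j = (0.70)(0.5825) + (-0.05)(0.2575) + (-0.05)(0.1725) = 0.38625
adj(I−A) = Cᵀ =
  [ 0.5825   0.0400   0.0575]
  [ 0.2575   0.5150   0.2575]
  [ 0.1725   0.0450   0.5475]
(I − A)⁻¹ = adj(I−A) / det(I−A) ≈
  [   1.5081     0.1036     0.1489]
  [   0.6667     1.3333     0.6667]
  [   0.4466     0.1165     1.4175]
x = (I − A)⁻¹ d = adj(I−A)·d / det(I−A), with det(I−A) = 0.38625:
  x_S = (0.5825·380 + 0.0400·260 + 0.0575·600) / 0.38625 = 266.25 / 0.38625 ≈ 689.32
  x_D = (0.2575·380 + 0.5150·260 + 0.2575·600) / 0.38625 = 386.25 / 0.38625 = 1000.00
  x_F = (0.1725·380 + 0.0450·260 + 0.5475·600) / 0.38625 = 405.75 / 0.38625 ≈ 1050.49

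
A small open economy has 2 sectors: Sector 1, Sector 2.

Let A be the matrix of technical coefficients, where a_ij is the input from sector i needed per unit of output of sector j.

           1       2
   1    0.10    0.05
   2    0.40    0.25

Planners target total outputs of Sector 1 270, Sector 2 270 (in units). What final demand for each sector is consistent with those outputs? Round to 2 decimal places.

I − A =
  [   0.90    -0.05]
  [  -0.40     0.75]
d = (I − A) x:
  d_1 = (+0.90)·270 + (-0.05)·270 = 229.50
  d_2 = (-0.40)·270 + (+0.75)·270 = 94.50

d_1 = 229.50, d_2 = 94.50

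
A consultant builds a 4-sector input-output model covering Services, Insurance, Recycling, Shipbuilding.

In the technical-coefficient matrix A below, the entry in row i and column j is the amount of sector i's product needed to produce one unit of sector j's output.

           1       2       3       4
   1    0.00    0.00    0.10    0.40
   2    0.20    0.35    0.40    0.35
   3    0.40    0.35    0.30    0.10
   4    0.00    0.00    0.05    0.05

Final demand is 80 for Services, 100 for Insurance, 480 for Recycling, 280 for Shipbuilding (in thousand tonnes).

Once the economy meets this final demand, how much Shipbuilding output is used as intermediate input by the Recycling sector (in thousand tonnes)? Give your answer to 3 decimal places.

z_43 = 88.159

I − A =
  [   1.00     0.00    -0.10    -0.40]
  [  -0.20     0.65    -0.40    -0.35]
  [  -0.40    -0.35     0.70    -0.10]
  [   0.00     0.00    -0.05     0.95]
Compute the cofactors C_ij = (−1)^(i+j)·(3×3 minor ij) of I−A; the adjugate is their transpose:
adj(I−A) = Cᵀ =
  [ 0.289875   0.040250   0.074750   0.144750]
  [ 0.291000   0.614000   0.420500   0.393000]
  [ 0.313500   0.332500   0.617500   0.319500]
  [ 0.016500   0.017500   0.032500   0.282000]
det(I−A) = Σ_j (I−A)_1j·C_1j = (1.00)(0.289875) + (0.00)(0.291000) + (-0.10)(0.313500) + (-0.40)(0.016500) = 0.251925
(I − A)⁻¹ = adj(I−A) / det(I−A) ≈
  [   1.1506     0.1598     0.2967     0.5746]
  [   1.1551     2.4372     1.6691     1.5600]
  [   1.2444     1.3198     2.4511     1.2682]
  [   0.0655     0.0695     0.1290     1.1194]
First solve x = (I − A)⁻¹ d = adj(I−A)·d / det(I−A); in particular x_3 = (0.313500·80 + 0.332500·100 + 0.617500·480 + 0.319500·280) / 0.251925 = 444.19 / 0.251925 ≈ 1763.18349.
Intermediate flow from 4 to 3: z_43 = a_43 · x_3 = 0.05 × 444.19 / 0.251925 = 22.2095 / 0.251925 ≈ 88.159.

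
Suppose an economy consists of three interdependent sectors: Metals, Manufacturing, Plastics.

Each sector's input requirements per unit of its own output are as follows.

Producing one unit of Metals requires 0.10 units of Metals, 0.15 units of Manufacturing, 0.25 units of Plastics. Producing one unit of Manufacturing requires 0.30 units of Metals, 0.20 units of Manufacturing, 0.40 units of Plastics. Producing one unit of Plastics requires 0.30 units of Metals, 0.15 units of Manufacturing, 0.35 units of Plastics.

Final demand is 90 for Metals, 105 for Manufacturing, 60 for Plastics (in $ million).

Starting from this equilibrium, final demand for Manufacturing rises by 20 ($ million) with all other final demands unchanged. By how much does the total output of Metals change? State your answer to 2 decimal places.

Δx_1 = 21.32

I − A =
  [   0.90    -0.30    -0.30]
  [  -0.15     0.80    -0.15]
  [  -0.25    -0.40     0.65]
Cofactors of I−A, C_ij = (−1)^(i+j)·(minor ij) (rows/columns in the sector order above):
  C_11 = (0.80)(0.65) − (-0.15)(-0.40) = 0.4600
  C_12 = −[(-0.15)(0.65) − (-0.15)(-0.25)] = 0.1350
  C_13 = (-0.15)(-0.40) − (0.80)(-0.25) = 0.2600
  C_21 = −[(-0.30)(0.65) − (-0.30)(-0.40)] = 0.3150
  C_22 = (0.90)(0.65) − (-0.30)(-0.25) = 0.5100
  C_23 = −[(0.90)(-0.40) − (-0.30)(-0.25)] = 0.4350
  C_31 = (-0.30)(-0.15) − (-0.30)(0.80) = 0.2850
  C_32 = −[(0.90)(-0.15) − (-0.30)(-0.15)] = 0.1800
  C_33 = (0.90)(0.80) − (-0.30)(-0.15) = 0.6750
det(I−A) = Σ_j (I−A)_1j·C_1j = (0.90)(0.4600) + (-0.30)(0.1350) + (-0.30)(0.2600) = 0.2955
adj(I−A) = Cᵀ =
  [ 0.4600   0.3150   0.2850]
  [ 0.1350   0.5100   0.1800]
  [ 0.2600   0.4350   0.6750]
(I − A)⁻¹ = adj(I−A) / det(I−A) ≈
  [   1.5567     1.0660     0.9645]
  [   0.4569     1.7259     0.6091]
  [   0.8799     1.4721     2.2843]
Δx = (I − A)⁻¹ Δd with Δd having +20 in the Manufacturing component and 0 elsewhere.
So Δx_1 = L_12 · (+20), where L_12 = adj(I−A)_12 / det(I−A) = 0.3150 / 0.2955.
Δx_1 = 0.3150 × (+20) / 0.2955 = 6.30 / 0.2955 ≈ 21.32.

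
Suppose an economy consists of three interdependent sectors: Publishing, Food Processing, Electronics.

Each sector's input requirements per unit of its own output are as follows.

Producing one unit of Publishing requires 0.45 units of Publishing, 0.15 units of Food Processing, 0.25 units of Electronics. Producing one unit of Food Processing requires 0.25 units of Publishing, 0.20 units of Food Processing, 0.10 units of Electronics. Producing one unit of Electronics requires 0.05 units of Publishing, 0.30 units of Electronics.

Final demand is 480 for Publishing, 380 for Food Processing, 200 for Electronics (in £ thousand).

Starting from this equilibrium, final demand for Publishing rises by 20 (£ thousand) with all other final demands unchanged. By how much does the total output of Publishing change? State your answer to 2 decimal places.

I − A =
  [   0.55    -0.25    -0.05]
  [  -0.15     0.80     0.00]
  [  -0.25    -0.10     0.70]
Cofactors of I−A, C_ij = (−1)^(i+j)·(minor ij) (rows/columns in the sector order above):
  C_11 = (0.80)(0.70) − (0.00)(-0.10) = 0.5600
  C_12 = −[(-0.15)(0.70) − (0.00)(-0.25)] = 0.1050
  C_13 = (-0.15)(-0.10) − (0.80)(-0.25) = 0.2150
  C_21 = −[(-0.25)(0.70) − (-0.05)(-0.10)] = 0.1800
  C_22 = (0.55)(0.70) − (-0.05)(-0.25) = 0.3725
  C_23 = −[(0.55)(-0.10) − (-0.25)(-0.25)] = 0.1175
  C_31 = (-0.25)(0.00) − (-0.05)(0.80) = 0.0400
  C_32 = −[(0.55)(0.00) − (-0.05)(-0.15)] = 0.0075
  C_33 = (0.55)(0.80) − (-0.25)(-0.15) = 0.4025
det(I−A) = Σ_j (I−A)_1j·C_1j = (0.55)(0.5600) + (-0.25)(0.1050) + (-0.05)(0.2150) = 0.2710
adj(I−A) = Cᵀ =
  [ 0.5600   0.1800   0.0400]
  [ 0.1050   0.3725   0.0075]
  [ 0.2150   0.1175   0.4025]
(I − A)⁻¹ = adj(I−A) / det(I−A) ≈
  [   2.0664     0.6642     0.1476]
  [   0.3875     1.3745     0.0277]
  [   0.7934     0.4336     1.4852]
Δx = (I − A)⁻¹ Δd with Δd having +20 in the Publishing component and 0 elsewhere.
So Δx_P = L_PP · (+20), where L_PP = adj(I−A)_PP / det(I−A) = 0.5600 / 0.2710.
Δx_P = 0.5600 × (+20) / 0.2710 = 11.20 / 0.2710 ≈ 41.33.

Δx_P = 41.33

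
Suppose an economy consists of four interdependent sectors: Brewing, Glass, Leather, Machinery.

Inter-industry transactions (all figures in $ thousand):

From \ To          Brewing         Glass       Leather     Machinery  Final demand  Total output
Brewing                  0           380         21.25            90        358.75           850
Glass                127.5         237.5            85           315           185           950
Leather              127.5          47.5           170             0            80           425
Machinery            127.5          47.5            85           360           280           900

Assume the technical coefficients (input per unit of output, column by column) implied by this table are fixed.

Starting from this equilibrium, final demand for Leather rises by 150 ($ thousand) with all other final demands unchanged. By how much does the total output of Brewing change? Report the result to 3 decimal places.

Δx_1 = 89.141

Technical coefficients a_ij = z_ij / X_j:
  a_11 = 0/850 = 0.00, a_21 = 127.5/850 = 0.15, a_31 = 127.5/850 = 0.15, a_41 = 127.5/850 = 0.15
  a_12 = 380/950 = 0.40, a_22 = 237.5/950 = 0.25, a_32 = 47.5/950 = 0.05, a_42 = 47.5/950 = 0.05
  a_13 = 21.25/425 = 0.05, a_23 = 85/425 = 0.20, a_33 = 170/425 = 0.40, a_43 = 85/425 = 0.20
  a_14 = 90/900 = 0.10, a_24 = 315/900 = 0.35, a_34 = 0/900 = 0.00, a_44 = 360/900 = 0.40
I − A =
  [   1.00    -0.40    -0.05    -0.10]
  [  -0.15     0.75    -0.20    -0.35]
  [  -0.15    -0.05     0.60     0.00]
  [  -0.15    -0.05    -0.20     0.60]
Compute the cofactors C_ij = (−1)^(i+j)·(3×3 minor ij) of I−A; the adjugate is their transpose:
adj(I−A) = Cᵀ =
  [ 0.250000   0.149500   0.113625   0.128875]
  [ 0.114000   0.343500   0.197125   0.219375]
  [ 0.072000   0.066000   0.363500   0.050500]
  [ 0.096000   0.088000   0.166000   0.386000]
det(I−A) = Σ_j (I−A)_1j·C_1j = (1.00)(0.250000) + (-0.40)(0.114000) + (-0.05)(0.072000) + (-0.10)(0.096000) = 0.1912
(I − A)⁻¹ = adj(I−A) / det(I−A) ≈
  [   1.3075     0.7819     0.5943     0.6740]
  [   0.5962     1.7965     1.0310     1.1474]
  [   0.3766     0.3452     1.9012     0.2641]
  [   0.5021     0.4603     0.8682     2.0188]
Δx = (I − A)⁻¹ Δd with Δd having +150 in the Leather component and 0 elsewhere.
So Δx_1 = L_13 · (+150), where L_13 = adj(I−A)_13 / det(I−A) = 0.113625 / 0.1912.
Δx_1 = 0.113625 × (+150) / 0.1912 = 17.04375 / 0.1912 ≈ 89.141.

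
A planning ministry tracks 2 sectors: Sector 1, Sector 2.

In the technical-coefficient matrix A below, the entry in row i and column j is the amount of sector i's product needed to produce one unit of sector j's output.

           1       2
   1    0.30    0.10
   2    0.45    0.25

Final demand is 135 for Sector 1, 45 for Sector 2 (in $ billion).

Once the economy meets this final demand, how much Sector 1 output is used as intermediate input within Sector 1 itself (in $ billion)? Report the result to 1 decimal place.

I − A =
  [   0.70    -0.10]
  [  -0.45     0.75]
det(I−A) = (0.70)(0.75) − (-0.10)(-0.45) = 0.4800
adj(I−A) = [[0.75, 0.10], [0.45, 0.70]]
(I − A)⁻¹ = adj(I−A) / det(I−A) ≈
  [   1.5625     0.2083]
  [   0.9375     1.4583]
First solve x = (I − A)⁻¹ d = adj(I−A)·d / det(I−A); in particular x_1 = (0.75·135 + 0.10·45) / 0.4800 = 105.75 / 0.4800 ≈ 220.313.
Intermediate flow from 1 to 1: z_11 = a_11 · x_1 = 0.30 × 105.75 / 0.4800 = 31.725 / 0.4800 ≈ 66.1.

z_11 = 66.1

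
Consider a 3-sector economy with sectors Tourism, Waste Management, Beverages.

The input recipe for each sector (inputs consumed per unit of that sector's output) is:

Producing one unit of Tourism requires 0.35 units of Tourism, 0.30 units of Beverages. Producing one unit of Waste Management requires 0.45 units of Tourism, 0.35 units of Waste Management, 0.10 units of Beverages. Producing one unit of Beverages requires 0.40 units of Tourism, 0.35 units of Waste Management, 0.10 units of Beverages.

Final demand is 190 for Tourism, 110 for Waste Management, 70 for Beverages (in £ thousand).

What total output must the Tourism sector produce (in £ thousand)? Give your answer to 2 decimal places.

I − A =
  [   0.65    -0.45    -0.40]
  [   0.00     0.65    -0.35]
  [  -0.30    -0.10     0.90]
Cofactors of I−A, C_ij = (−1)^(i+j)·(minor ij) (rows/columns in the sector order above):
  C_11 = (0.65)(0.90) − (-0.35)(-0.10) = 0.5500
  C_12 = −[(0.00)(0.90) − (-0.35)(-0.30)] = 0.1050
  C_13 = (0.00)(-0.10) − (0.65)(-0.30) = 0.1950
  C_21 = −[(-0.45)(0.90) − (-0.40)(-0.10)] = 0.4450
  C_22 = (0.65)(0.90) − (-0.40)(-0.30) = 0.4650
  C_23 = −[(0.65)(-0.10) − (-0.45)(-0.30)] = 0.2000
  C_31 = (-0.45)(-0.35) − (-0.40)(0.65) = 0.4175
  C_32 = −[(0.65)(-0.35) − (-0.40)(0.00)] = 0.2275
  C_33 = (0.65)(0.65) − (-0.45)(0.00) = 0.4225
det(I−A) = Σ_j (I−A)_1j·C_1j = (0.65)(0.5500) + (-0.45)(0.1050) + (-0.40)(0.1950) = 0.23225
adj(I−A) = Cᵀ =
  [ 0.5500   0.4450   0.4175]
  [ 0.1050   0.4650   0.2275]
  [ 0.1950   0.2000   0.4225]
(I − A)⁻¹ = adj(I−A) / det(I−A) ≈
  [   2.3681     1.9160     1.7976]
  [   0.4521     2.0022     0.9795]
  [   0.8396     0.8611     1.8192]
x = (I − A)⁻¹ d = adj(I−A)·d / det(I−A), with det(I−A) = 0.23225:
  x_T = (0.5500·190 + 0.4450·110 + 0.4175·70) / 0.23225 = 182.675 / 0.23225 ≈ 786.54
  x_W = (0.1050·190 + 0.4650·110 + 0.2275·70) / 0.23225 = 87.025 / 0.23225 ≈ 374.70
  x_B = (0.1950·190 + 0.2000·110 + 0.4225·70) / 0.23225 = 88.625 / 0.23225 ≈ 381.59

x_T = 786.54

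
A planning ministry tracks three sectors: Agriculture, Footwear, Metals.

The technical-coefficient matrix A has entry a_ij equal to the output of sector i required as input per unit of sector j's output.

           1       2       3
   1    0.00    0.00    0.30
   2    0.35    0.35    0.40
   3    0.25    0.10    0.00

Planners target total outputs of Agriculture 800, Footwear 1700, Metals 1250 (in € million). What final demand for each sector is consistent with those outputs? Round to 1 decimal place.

I − A =
  [   1.00     0.00    -0.30]
  [  -0.35     0.65    -0.40]
  [  -0.25    -0.10     1.00]
d = (I − A) x:
  d_1 = (+1.00)·800 + (+0.00)·1700 + (-0.30)·1250 = 425.0
  d_2 = (-0.35)·800 + (+0.65)·1700 + (-0.40)·1250 = 325.0
  d_3 = (-0.25)·800 + (-0.10)·1700 + (+1.00)·1250 = 880.0

d_1 = 425.0, d_2 = 325.0, d_3 = 880.0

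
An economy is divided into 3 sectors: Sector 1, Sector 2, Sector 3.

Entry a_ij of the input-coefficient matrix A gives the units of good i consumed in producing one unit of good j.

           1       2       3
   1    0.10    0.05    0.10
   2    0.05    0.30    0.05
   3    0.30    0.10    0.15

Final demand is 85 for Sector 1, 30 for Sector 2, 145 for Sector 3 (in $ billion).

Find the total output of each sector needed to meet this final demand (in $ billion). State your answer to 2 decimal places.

x_1 = 122.85, x_2 = 67.48, x_3 = 221.89

I − A =
  [   0.90    -0.05    -0.10]
  [  -0.05     0.70    -0.05]
  [  -0.30    -0.10     0.85]
Cofactors of I−A, C_ij = (−1)^(i+j)·(minor ij) (rows/columns in the sector order above):
  C_11 = (0.70)(0.85) − (-0.05)(-0.10) = 0.5900
  C_12 = −[(-0.05)(0.85) − (-0.05)(-0.30)] = 0.0575
  C_13 = (-0.05)(-0.10) − (0.70)(-0.30) = 0.2150
  C_21 = −[(-0.05)(0.85) − (-0.10)(-0.10)] = 0.0525
  C_22 = (0.90)(0.85) − (-0.10)(-0.30) = 0.7350
  C_23 = −[(0.90)(-0.10) − (-0.05)(-0.30)] = 0.1050
  C_31 = (-0.05)(-0.05) − (-0.10)(0.70) = 0.0725
  C_32 = −[(0.90)(-0.05) − (-0.10)(-0.05)] = 0.0500
  C_33 = (0.90)(0.70) − (-0.05)(-0.05) = 0.6275
det(I−A) = Σ_j (I−A)_1j·C_1j = (0.90)(0.5900) + (-0.05)(0.0575) + (-0.10)(0.2150) = 0.506625
adj(I−A) = Cᵀ =
  [ 0.5900   0.0525   0.0725]
  [ 0.0575   0.7350   0.0500]
  [ 0.2150   0.1050   0.6275]
(I − A)⁻¹ = adj(I−A) / det(I−A) ≈
  [   1.1646     0.1036     0.1431]
  [   0.1135     1.4508     0.0987]
  [   0.4244     0.2073     1.2386]
x = (I − A)⁻¹ d = adj(I−A)·d / det(I−A), with det(I−A) = 0.506625:
  x_1 = (0.5900·85 + 0.0525·30 + 0.0725·145) / 0.506625 = 62.2375 / 0.506625 ≈ 122.85
  x_2 = (0.0575·85 + 0.7350·30 + 0.0500·145) / 0.506625 = 34.1875 / 0.506625 ≈ 67.48
  x_3 = (0.2150·85 + 0.1050·30 + 0.6275·145) / 0.506625 = 112.4125 / 0.506625 ≈ 221.89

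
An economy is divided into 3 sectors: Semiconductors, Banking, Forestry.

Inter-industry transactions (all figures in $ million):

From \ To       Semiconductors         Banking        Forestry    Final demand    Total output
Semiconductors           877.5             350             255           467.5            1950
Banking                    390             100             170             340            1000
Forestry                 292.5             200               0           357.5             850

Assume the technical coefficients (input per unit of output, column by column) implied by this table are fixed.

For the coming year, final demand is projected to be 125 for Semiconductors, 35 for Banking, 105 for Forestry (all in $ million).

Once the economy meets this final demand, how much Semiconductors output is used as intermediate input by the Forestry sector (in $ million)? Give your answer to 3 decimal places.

z_SF = 63.695

Technical coefficients a_ij = z_ij / X_j:
  a_SS = 877.5/1950 = 0.45, a_BS = 390/1950 = 0.20, a_FS = 292.5/1950 = 0.15
  a_SB = 350/1000 = 0.35, a_BB = 100/1000 = 0.10, a_FB = 200/1000 = 0.20
  a_SF = 255/850 = 0.30, a_BF = 170/850 = 0.20, a_FF = 0/850 = 0.00
I − A =
  [   0.55    -0.35    -0.30]
  [  -0.20     0.90    -0.20]
  [  -0.15    -0.20     1.00]
Cofactors of I−A, C_ij = (−1)^(i+j)·(minor ij) (rows/columns in the sector order above):
  C_11 = (0.90)(1.00) − (-0.20)(-0.20) = 0.8600
  C_12 = −[(-0.20)(1.00) − (-0.20)(-0.15)] = 0.2300
  C_13 = (-0.20)(-0.20) − (0.90)(-0.15) = 0.1750
  C_21 = −[(-0.35)(1.00) − (-0.30)(-0.20)] = 0.4100
  C_22 = (0.55)(1.00) − (-0.30)(-0.15) = 0.5050
  C_23 = −[(0.55)(-0.20) − (-0.35)(-0.15)] = 0.1625
  C_31 = (-0.35)(-0.20) − (-0.30)(0.90) = 0.3400
  C_32 = −[(0.55)(-0.20) − (-0.30)(-0.20)] = 0.1700
  C_33 = (0.55)(0.90) − (-0.35)(-0.20) = 0.4250
det(I−A) = Σ_j (I−A)_1j·C_1j = (0.55)(0.8600) + (-0.35)(0.2300) + (-0.30)(0.1750) = 0.3400
adj(I−A) = Cᵀ =
  [ 0.8600   0.4100   0.3400]
  [ 0.2300   0.5050   0.1700]
  [ 0.1750   0.1625   0.4250]
(I − A)⁻¹ = adj(I−A) / det(I−A) ≈
  [   2.5294     1.2059     1.0000]
  [   0.6765     1.4853     0.5000]
  [   0.5147     0.4779     1.2500]
First solve x = (I − A)⁻¹ d = adj(I−A)·d / det(I−A); in particular x_F = (0.1750·125 + 0.1625·35 + 0.4250·105) / 0.3400 = 72.1875 / 0.3400 ≈ 212.31618.
Intermediate flow from S to F: z_SF = a_SF · x_F = 0.30 × 72.1875 / 0.3400 = 21.65625 / 0.3400 ≈ 63.695.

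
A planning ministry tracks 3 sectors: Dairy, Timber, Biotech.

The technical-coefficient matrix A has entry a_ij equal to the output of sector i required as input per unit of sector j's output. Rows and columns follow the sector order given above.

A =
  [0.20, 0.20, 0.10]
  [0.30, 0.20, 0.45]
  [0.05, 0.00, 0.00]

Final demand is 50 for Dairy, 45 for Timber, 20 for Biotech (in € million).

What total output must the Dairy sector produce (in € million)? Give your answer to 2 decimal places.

I − A =
  [   0.80    -0.20    -0.10]
  [  -0.30     0.80    -0.45]
  [  -0.05     0.00     1.00]
Cofactors of I−A, C_ij = (−1)^(i+j)·(minor ij) (rows/columns in the sector order above):
  C_11 = (0.80)(1.00) − (-0.45)(0.00) = 0.8000
  C_12 = −[(-0.30)(1.00) − (-0.45)(-0.05)] = 0.3225
  C_13 = (-0.30)(0.00) − (0.80)(-0.05) = 0.0400
  C_21 = −[(-0.20)(1.00) − (-0.10)(0.00)] = 0.2000
  C_22 = (0.80)(1.00) − (-0.10)(-0.05) = 0.7950
  C_23 = −[(0.80)(0.00) − (-0.20)(-0.05)] = 0.0100
  C_31 = (-0.20)(-0.45) − (-0.10)(0.80) = 0.1700
  C_32 = −[(0.80)(-0.45) − (-0.10)(-0.30)] = 0.3900
  C_33 = (0.80)(0.80) − (-0.20)(-0.30) = 0.5800
det(I−A) = Σ_j (I−A)_1j·C_1j = (0.80)(0.8000) + (-0.20)(0.3225) + (-0.10)(0.0400) = 0.5715
adj(I−A) = Cᵀ =
  [ 0.8000   0.2000   0.1700]
  [ 0.3225   0.7950   0.3900]
  [ 0.0400   0.0100   0.5800]
(I − A)⁻¹ = adj(I−A) / det(I−A) ≈
  [   1.3998     0.3500     0.2975]
  [   0.5643     1.3911     0.6824]
  [   0.0700     0.0175     1.0149]
x = (I − A)⁻¹ d = adj(I−A)·d / det(I−A), with det(I−A) = 0.5715:
  x_1 = (0.8000·50 + 0.2000·45 + 0.1700·20) / 0.5715 = 52.40 / 0.5715 ≈ 91.69
  x_2 = (0.3225·50 + 0.7950·45 + 0.3900·20) / 0.5715 = 59.70 / 0.5715 ≈ 104.46
  x_3 = (0.0400·50 + 0.0100·45 + 0.5800·20) / 0.5715 = 14.05 / 0.5715 ≈ 24.58

x_1 = 91.69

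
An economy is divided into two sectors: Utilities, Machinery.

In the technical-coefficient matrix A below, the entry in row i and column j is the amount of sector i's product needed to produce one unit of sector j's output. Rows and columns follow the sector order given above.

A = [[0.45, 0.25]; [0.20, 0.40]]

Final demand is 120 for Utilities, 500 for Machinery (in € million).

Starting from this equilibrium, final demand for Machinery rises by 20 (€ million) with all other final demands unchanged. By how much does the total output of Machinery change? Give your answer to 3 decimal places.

Δx_M = 39.286

I − A =
  [   0.55    -0.25]
  [  -0.20     0.60]
det(I−A) = (0.55)(0.60) − (-0.25)(-0.20) = 0.2800
adj(I−A) = [[0.60, 0.25], [0.20, 0.55]]
(I − A)⁻¹ = adj(I−A) / det(I−A) ≈
  [   2.1429     0.8929]
  [   0.7143     1.9643]
Δx = (I − A)⁻¹ Δd with Δd having +20 in the Machinery component and 0 elsewhere.
So Δx_M = L_MM · (+20), where L_MM = adj(I−A)_MM / det(I−A) = 0.55 / 0.2800.
Δx_M = 0.55 × (+20) / 0.2800 = 11.00 / 0.2800 ≈ 39.286.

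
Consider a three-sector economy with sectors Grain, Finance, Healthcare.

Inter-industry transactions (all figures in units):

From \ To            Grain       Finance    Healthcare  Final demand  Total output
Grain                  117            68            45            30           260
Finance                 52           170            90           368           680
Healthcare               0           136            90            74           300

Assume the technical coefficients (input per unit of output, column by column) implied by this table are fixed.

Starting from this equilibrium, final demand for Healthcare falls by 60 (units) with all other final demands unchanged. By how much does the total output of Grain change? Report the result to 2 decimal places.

Δx_1 = -36.27

Technical coefficients a_ij = z_ij / X_j:
  a_11 = 117/260 = 0.45, a_21 = 52/260 = 0.20, a_31 = 0/260 = 0.00
  a_12 = 68/680 = 0.10, a_22 = 170/680 = 0.25, a_32 = 136/680 = 0.20
  a_13 = 45/300 = 0.15, a_23 = 90/300 = 0.30, a_33 = 90/300 = 0.30
I − A =
  [   0.55    -0.10    -0.15]
  [  -0.20     0.75    -0.30]
  [   0.00    -0.20     0.70]
Cofactors of I−A, C_ij = (−1)^(i+j)·(minor ij) (rows/columns in the sector order above):
  C_11 = (0.75)(0.70) − (-0.30)(-0.20) = 0.4650
  C_12 = −[(-0.20)(0.70) − (-0.30)(0.00)] = 0.1400
  C_13 = (-0.20)(-0.20) − (0.75)(0.00) = 0.0400
  C_21 = −[(-0.10)(0.70) − (-0.15)(-0.20)] = 0.1000
  C_22 = (0.55)(0.70) − (-0.15)(0.00) = 0.3850
  C_23 = −[(0.55)(-0.20) − (-0.10)(0.00)] = 0.1100
  C_31 = (-0.10)(-0.30) − (-0.15)(0.75) = 0.1425
  C_32 = −[(0.55)(-0.30) − (-0.15)(-0.20)] = 0.1950
  C_33 = (0.55)(0.75) − (-0.10)(-0.20) = 0.3925
det(I−A) = Σ_j (I−A)_1j·C_1j = (0.55)(0.4650) + (-0.10)(0.1400) + (-0.15)(0.0400) = 0.23575
adj(I−A) = Cᵀ =
  [ 0.4650   0.1000   0.1425]
  [ 0.1400   0.3850   0.1950]
  [ 0.0400   0.1100   0.3925]
(I − A)⁻¹ = adj(I−A) / det(I−A) ≈
  [   1.9724     0.4242     0.6045]
  [   0.5938     1.6331     0.8271]
  [   0.1697     0.4666     1.6649]
Δx = (I − A)⁻¹ Δd with Δd having -60 in the Healthcare component and 0 elsewhere.
So Δx_1 = L_13 · (-60), where L_13 = adj(I−A)_13 / det(I−A) = 0.1425 / 0.23575.
Δx_1 = 0.1425 × (-60) / 0.23575 = -8.55 / 0.23575 ≈ -36.27.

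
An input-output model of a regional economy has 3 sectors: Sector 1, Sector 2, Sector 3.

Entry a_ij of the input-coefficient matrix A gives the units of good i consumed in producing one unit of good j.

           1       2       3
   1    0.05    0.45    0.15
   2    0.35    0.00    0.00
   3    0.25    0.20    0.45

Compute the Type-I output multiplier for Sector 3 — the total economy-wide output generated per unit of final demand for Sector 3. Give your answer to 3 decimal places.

I − A =
  [   0.95    -0.45    -0.15]
  [  -0.35     1.00     0.00]
  [  -0.25    -0.20     0.55]
Cofactors of I−A, C_ij = (−1)^(i+j)·(minor ij) (rows/columns in the sector order above):
  C_11 = (1.00)(0.55) − (0.00)(-0.20) = 0.5500
  C_12 = −[(-0.35)(0.55) − (0.00)(-0.25)] = 0.1925
  C_13 = (-0.35)(-0.20) − (1.00)(-0.25) = 0.3200
  C_21 = −[(-0.45)(0.55) − (-0.15)(-0.20)] = 0.2775
  C_22 = (0.95)(0.55) − (-0.15)(-0.25) = 0.4850
  C_23 = −[(0.95)(-0.20) − (-0.45)(-0.25)] = 0.3025
  C_31 = (-0.45)(0.00) − (-0.15)(1.00) = 0.1500
  C_32 = −[(0.95)(0.00) − (-0.15)(-0.35)] = 0.0525
  C_33 = (0.95)(1.00) − (-0.45)(-0.35) = 0.7925
det(I−A) = Σ_j (I−A)_1j·C_1j = (0.95)(0.5500) + (-0.45)(0.1925) + (-0.15)(0.3200) = 0.387875
adj(I−A) = Cᵀ =
  [ 0.5500   0.2775   0.1500]
  [ 0.1925   0.4850   0.0525]
  [ 0.3200   0.3025   0.7925]
(I − A)⁻¹ = adj(I−A) / det(I−A) ≈
  [   1.4180     0.7154     0.3867]
  [   0.4963     1.2504     0.1354]
  [   0.8250     0.7799     2.0432]
The output multiplier for sector j is the column-j sum of the Leontief inverse (I − A)⁻¹ = adj(I−A) / det(I−A).
Column 3 of adj(I−A): (0.1500, 0.0525, 0.7925); det(I−A) = 0.387875.
m_3 = (0.1500 + 0.0525 + 0.7925) / 0.387875 = 0.995 / 0.387875 ≈ 2.565.

m_3 = 2.565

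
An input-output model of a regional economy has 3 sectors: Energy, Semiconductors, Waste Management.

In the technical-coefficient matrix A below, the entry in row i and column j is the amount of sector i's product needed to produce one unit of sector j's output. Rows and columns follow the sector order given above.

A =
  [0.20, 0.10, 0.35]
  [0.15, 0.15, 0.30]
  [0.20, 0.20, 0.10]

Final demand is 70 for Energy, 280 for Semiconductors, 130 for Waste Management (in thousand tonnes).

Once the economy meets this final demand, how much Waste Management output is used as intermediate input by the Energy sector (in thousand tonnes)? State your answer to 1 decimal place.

I − A =
  [   0.80    -0.10    -0.35]
  [  -0.15     0.85    -0.30]
  [  -0.20    -0.20     0.90]
Cofactors of I−A, C_ij = (−1)^(i+j)·(minor ij) (rows/columns in the sector order above):
  C_11 = (0.85)(0.90) − (-0.30)(-0.20) = 0.7050
  C_12 = −[(-0.15)(0.90) − (-0.30)(-0.20)] = 0.1950
  C_13 = (-0.15)(-0.20) − (0.85)(-0.20) = 0.2000
  C_21 = −[(-0.10)(0.90) − (-0.35)(-0.20)] = 0.1600
  C_22 = (0.80)(0.90) − (-0.35)(-0.20) = 0.6500
  C_23 = −[(0.80)(-0.20) − (-0.10)(-0.20)] = 0.1800
  C_31 = (-0.10)(-0.30) − (-0.35)(0.85) = 0.3275
  C_32 = −[(0.80)(-0.30) − (-0.35)(-0.15)] = 0.2925
  C_33 = (0.80)(0.85) − (-0.10)(-0.15) = 0.6650
det(I−A) = Σ_j (I−A)_1j·C_1j = (0.80)(0.7050) + (-0.10)(0.1950) + (-0.35)(0.2000) = 0.4745
adj(I−A) = Cᵀ =
  [ 0.7050   0.1600   0.3275]
  [ 0.1950   0.6500   0.2925]
  [ 0.2000   0.1800   0.6650]
(I − A)⁻¹ = adj(I−A) / det(I−A) ≈
  [   1.4858     0.3372     0.6902]
  [   0.4110     1.3699     0.6164]
  [   0.4215     0.3793     1.4015]
First solve x = (I − A)⁻¹ d = adj(I−A)·d / det(I−A); in particular x_1 = (0.7050·70 + 0.1600·280 + 0.3275·130) / 0.4745 = 136.725 / 0.4745 ≈ 288.145.
Intermediate flow from 3 to 1: z_31 = a_31 · x_1 = 0.20 × 136.725 / 0.4745 = 27.345 / 0.4745 ≈ 57.6.

z_31 = 57.6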